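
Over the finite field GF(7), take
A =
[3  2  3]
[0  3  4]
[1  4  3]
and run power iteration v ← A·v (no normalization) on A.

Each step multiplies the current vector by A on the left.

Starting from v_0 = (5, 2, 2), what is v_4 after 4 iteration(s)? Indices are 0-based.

v_4 = (3, 0, 3)

v_0 = (5, 2, 2).
v_1 = A·v_0 = (4, 0, 5).
v_2 = A·v_1 = (6, 6, 5).
v_3 = A·v_2 = (3, 3, 3).
v_4 = A·v_3 = (3, 0, 3).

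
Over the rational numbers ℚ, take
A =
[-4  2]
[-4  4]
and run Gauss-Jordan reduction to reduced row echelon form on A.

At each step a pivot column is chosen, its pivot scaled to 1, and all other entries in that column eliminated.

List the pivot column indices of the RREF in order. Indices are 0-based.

[1] R0 /= -4  ⇒  (1, -1/2)
     R1 -= -4·R0  ⇒  (0, 2)
[2] R1 /= 2  ⇒  (0, 1)
     R0 -= -1/2·R1  ⇒  (1, 0)

pivot columns: 0, 1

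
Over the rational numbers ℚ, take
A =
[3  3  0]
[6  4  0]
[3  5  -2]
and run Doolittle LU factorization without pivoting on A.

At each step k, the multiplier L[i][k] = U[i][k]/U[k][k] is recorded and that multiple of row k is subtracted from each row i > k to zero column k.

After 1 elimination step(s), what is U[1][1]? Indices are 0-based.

[col 0] pivot 3
  R1 -= 2*R0 → (0, -2, 0)  (L[1][0] := 2)
  R2 -= 1*R0 → (0, 2, -2)  (L[2][0] := 1)

U[1][1] = -2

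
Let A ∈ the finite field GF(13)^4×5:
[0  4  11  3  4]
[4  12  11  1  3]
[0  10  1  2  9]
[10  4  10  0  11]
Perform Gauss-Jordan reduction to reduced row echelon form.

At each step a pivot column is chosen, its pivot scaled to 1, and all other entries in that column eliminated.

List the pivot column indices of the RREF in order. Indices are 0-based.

[1] R0 <-> R1
[1] R0 /= 4  ⇒  (1, 3, 6, 10, 4)
     R3 -= 10·R0  ⇒  (0, 0, 2, 4, 10)
[2] R1 /= 4  ⇒  (0, 1, 6, 4, 1)
     R0 -= 3·R1  ⇒  (1, 0, 1, 11, 1)
     R2 -= 10·R1  ⇒  (0, 0, 6, 1, 12)
[3] R2 /= 6  ⇒  (0, 0, 1, 11, 2)
     R0 -= 1·R2  ⇒  (1, 0, 0, 0, 12)
     R1 -= 6·R2  ⇒  (0, 1, 0, 3, 2)
     R3 -= 2·R2  ⇒  (0, 0, 0, 8, 6)
[4] R3 /= 8  ⇒  (0, 0, 0, 1, 4)
     R1 -= 3·R3  ⇒  (0, 1, 0, 0, 3)
     R2 -= 11·R3  ⇒  (0, 0, 1, 0, 10)

pivot columns: 0, 1, 2, 3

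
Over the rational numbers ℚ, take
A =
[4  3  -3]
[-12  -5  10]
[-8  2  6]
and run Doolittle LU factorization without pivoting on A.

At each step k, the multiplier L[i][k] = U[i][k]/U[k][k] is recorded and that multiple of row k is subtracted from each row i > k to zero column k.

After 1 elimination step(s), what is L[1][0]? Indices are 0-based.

k=0: U[0][0]=4
  eliminate (1,0): mult=-3, new row 1: (0, 4, 1); set L[1][0]=-3
  eliminate (2,0): mult=-2, new row 2: (0, 8, 0); set L[2][0]=-2

L[1][0] = -3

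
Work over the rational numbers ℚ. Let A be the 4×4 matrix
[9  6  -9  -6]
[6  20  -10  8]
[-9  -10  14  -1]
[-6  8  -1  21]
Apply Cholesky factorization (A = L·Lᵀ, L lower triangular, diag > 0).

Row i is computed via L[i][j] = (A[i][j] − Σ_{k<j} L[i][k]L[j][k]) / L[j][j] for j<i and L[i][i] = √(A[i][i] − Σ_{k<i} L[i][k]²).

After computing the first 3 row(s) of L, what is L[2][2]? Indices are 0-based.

L[2][2] = 2

Step 1: L[0][0] = √(9) = 3.
  L[1][0] = (6) / L[0][0] = 2.
Step 2: L[1][1] = √(16) = 4.
  L[2][0] = (-9) / L[0][0] = -3.
  L[2][1] = (-4) / L[1][1] = -1.
Step 3: L[2][2] = √(4) = 2.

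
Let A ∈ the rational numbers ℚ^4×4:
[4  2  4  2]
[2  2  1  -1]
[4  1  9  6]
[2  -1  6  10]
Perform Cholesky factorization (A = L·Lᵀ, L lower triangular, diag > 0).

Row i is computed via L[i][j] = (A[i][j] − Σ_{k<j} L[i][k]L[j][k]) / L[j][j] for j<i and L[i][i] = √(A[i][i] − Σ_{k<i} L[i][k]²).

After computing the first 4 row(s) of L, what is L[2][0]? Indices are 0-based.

Step 1: L[0][0] = √(4) = 2.
  L[1][0] = (2) / L[0][0] = 1.
Step 2: L[1][1] = √(1) = 1.
  L[2][0] = (4) / L[0][0] = 2.
  L[2][1] = (-1) / L[1][1] = -1.
Step 3: L[2][2] = √(4) = 2.
  L[3][0] = (2) / L[0][0] = 1.
  L[3][1] = (-2) / L[1][1] = -2.
  L[3][2] = (2) / L[2][2] = 1.
Step 4: L[3][3] = √(4) = 2.

L[2][0] = 2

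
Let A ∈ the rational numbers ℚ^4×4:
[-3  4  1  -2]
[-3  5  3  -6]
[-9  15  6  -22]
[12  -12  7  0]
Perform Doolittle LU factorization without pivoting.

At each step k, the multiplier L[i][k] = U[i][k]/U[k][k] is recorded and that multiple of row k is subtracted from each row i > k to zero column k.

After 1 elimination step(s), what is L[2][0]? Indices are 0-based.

Step 1: pivot at (0,0) is -3.
  row1 ← row1 − (1)·row0  ⇒  L[1][0]=1, U row1=(0, 1, 2, -4)
  row2 ← row2 − (3)·row0  ⇒  L[2][0]=3, U row2=(0, 3, 3, -16)
  row3 ← row3 − (-4)·row0  ⇒  L[3][0]=-4, U row3=(0, 4, 11, -8)

L[2][0] = 3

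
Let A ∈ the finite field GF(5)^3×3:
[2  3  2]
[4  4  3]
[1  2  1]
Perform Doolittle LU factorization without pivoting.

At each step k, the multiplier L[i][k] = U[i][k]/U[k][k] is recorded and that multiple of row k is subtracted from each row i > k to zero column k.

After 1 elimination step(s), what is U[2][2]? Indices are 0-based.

U[2][2] = 0

[col 0] pivot 2
  R1 -= 2*R0 → (0, 3, 4)  (L[1][0] := 2)
  R2 -= 3*R0 → (0, 3, 0)  (L[2][0] := 3)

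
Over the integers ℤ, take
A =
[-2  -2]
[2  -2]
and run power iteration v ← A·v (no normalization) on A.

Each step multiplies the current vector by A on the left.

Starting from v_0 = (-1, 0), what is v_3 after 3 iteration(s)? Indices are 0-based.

v_0 = (-1, 0).
v_1 = A·v_0 = (2, -2).
v_2 = A·v_1 = (0, 8).
v_3 = A·v_2 = (-16, -16).

v_3 = (-16, -16)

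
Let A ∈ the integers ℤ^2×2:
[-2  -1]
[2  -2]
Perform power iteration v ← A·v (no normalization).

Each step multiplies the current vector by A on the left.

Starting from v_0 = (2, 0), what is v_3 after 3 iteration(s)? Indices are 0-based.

v_0 = (2, 0).
v_1 = A·v_0 = (-4, 4).
v_2 = A·v_1 = (4, -16).
v_3 = A·v_2 = (8, 40).

v_3 = (8, 40)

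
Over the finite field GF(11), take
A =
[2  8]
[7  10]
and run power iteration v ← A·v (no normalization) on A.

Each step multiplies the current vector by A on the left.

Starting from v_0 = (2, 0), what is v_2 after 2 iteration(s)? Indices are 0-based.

v_2 = (10, 3)

v_0 = (2, 0).
v_1 = A·v_0 = (4, 3).
v_2 = A·v_1 = (10, 3).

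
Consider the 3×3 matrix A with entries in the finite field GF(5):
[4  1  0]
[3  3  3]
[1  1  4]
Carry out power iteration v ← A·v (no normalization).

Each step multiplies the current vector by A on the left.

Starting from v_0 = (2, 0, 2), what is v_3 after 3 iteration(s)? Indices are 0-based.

v_3 = (1, 2, 4)

v_0 = (2, 0, 2).
v_1 = A·v_0 = (3, 2, 0).
v_2 = A·v_1 = (4, 0, 0).
v_3 = A·v_2 = (1, 2, 4).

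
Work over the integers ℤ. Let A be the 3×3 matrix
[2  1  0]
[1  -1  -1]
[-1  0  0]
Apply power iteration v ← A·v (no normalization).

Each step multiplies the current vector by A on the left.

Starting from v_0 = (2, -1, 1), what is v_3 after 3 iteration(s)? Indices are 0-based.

v_3 = (19, 8, -8)

v_0 = (2, -1, 1).
v_1 = A·v_0 = (3, 2, -2).
v_2 = A·v_1 = (8, 3, -3).
v_3 = A·v_2 = (19, 8, -8).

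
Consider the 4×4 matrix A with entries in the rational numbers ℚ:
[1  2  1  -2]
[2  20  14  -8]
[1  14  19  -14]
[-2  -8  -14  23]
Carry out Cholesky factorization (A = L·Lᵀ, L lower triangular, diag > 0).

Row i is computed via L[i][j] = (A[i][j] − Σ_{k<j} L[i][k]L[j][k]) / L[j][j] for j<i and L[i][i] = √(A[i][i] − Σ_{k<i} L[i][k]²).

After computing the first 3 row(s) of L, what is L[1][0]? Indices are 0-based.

Step 1: L[0][0] = √(1) = 1.
  L[1][0] = (2) / L[0][0] = 2.
Step 2: L[1][1] = √(16) = 4.
  L[2][0] = (1) / L[0][0] = 1.
  L[2][1] = (12) / L[1][1] = 3.
Step 3: L[2][2] = √(9) = 3.

L[1][0] = 2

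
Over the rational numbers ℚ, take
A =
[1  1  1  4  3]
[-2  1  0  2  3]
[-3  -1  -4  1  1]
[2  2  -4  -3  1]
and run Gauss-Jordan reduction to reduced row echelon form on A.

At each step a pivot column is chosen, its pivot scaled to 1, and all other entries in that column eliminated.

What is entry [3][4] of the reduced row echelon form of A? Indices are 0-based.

pivot(0,0)=1: scale R0 → (1, 1, 1, 4, 3)
  clear (1,0): R1 −= (-2)R0 → (0, 3, 2, 10, 9)
  clear (2,0): R2 −= (-3)R0 → (0, 2, -1, 13, 10)
  clear (3,0): R3 −= (2)R0 → (0, 0, -6, -11, -5)
pivot(1,1)=3: scale R1 → (0, 1, 2/3, 10/3, 3)
  clear (0,1): R0 −= (1)R1 → (1, 0, 1/3, 2/3, 0)
  clear (2,1): R2 −= (2)R1 → (0, 0, -7/3, 19/3, 4)
pivot(2,2)=-7/3: scale R2 → (0, 0, 1, -19/7, -12/7)
  clear (0,2): R0 −= (1/3)R2 → (1, 0, 0, 11/7, 4/7)
  clear (1,2): R1 −= (2/3)R2 → (0, 1, 0, 36/7, 29/7)
  clear (3,2): R3 −= (-6)R2 → (0, 0, 0, -191/7, -107/7)
pivot(3,3)=-191/7: scale R3 → (0, 0, 0, 1, 107/191)
  clear (0,3): R0 −= (11/7)R3 → (1, 0, 0, 0, -59/191)
  clear (1,3): R1 −= (36/7)R3 → (0, 1, 0, 0, 241/191)
  clear (2,3): R2 −= (-19/7)R3 → (0, 0, 1, 0, -37/191)

M[3][4] = 107/191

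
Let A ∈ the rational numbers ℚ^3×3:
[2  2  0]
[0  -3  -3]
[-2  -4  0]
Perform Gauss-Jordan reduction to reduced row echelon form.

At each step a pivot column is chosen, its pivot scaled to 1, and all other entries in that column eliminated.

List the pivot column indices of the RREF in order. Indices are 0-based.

pivot columns: 0, 1, 2

[1] R0 /= 2  ⇒  (1, 1, 0)
     R2 -= -2·R0  ⇒  (0, -2, 0)
[2] R1 /= -3  ⇒  (0, 1, 1)
     R0 -= 1·R1  ⇒  (1, 0, -1)
     R2 -= -2·R1  ⇒  (0, 0, 2)
[3] R2 /= 2  ⇒  (0, 0, 1)
     R0 -= -1·R2  ⇒  (1, 0, 0)
     R1 -= 1·R2  ⇒  (0, 1, 0)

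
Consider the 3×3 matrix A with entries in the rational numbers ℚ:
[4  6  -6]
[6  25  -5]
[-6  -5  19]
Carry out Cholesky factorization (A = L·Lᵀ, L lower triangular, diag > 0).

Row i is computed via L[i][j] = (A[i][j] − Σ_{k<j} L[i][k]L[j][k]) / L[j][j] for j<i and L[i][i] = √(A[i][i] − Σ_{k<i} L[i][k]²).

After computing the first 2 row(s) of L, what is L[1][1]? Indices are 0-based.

L[1][1] = 4

Step 1: L[0][0] = √(4) = 2.
  L[1][0] = (6) / L[0][0] = 3.
Step 2: L[1][1] = √(16) = 4.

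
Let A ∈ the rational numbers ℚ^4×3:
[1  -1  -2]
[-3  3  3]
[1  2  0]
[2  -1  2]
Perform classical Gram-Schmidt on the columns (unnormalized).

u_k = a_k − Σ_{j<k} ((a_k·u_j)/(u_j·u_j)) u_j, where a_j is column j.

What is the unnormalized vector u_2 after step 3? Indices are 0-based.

u_2 = (-34/25, 27/25, -23/25, 69/25)

Step 1: u_0 = a_0 = (1, -3, 1, 2).
Step 2: u_1 = a_1 − (-2/3)·u_0 = (-1/3, 1, 8/3, 1/3).
Step 3: u_2 = a_2 − (-7/15)·u_0 − (13/25)·u_1 = (-34/25, 27/25, -23/25, 69/25).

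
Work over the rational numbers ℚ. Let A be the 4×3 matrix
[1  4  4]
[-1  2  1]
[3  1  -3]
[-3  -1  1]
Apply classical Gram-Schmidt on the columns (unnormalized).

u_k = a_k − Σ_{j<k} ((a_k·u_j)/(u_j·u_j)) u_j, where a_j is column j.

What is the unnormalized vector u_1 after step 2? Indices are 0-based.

u_1 = (18/5, 12/5, -1/5, 1/5)

Step 1: u_0 = a_0 = (1, -1, 3, -3).
Step 2: u_1 = a_1 − (2/5)·u_0 = (18/5, 12/5, -1/5, 1/5).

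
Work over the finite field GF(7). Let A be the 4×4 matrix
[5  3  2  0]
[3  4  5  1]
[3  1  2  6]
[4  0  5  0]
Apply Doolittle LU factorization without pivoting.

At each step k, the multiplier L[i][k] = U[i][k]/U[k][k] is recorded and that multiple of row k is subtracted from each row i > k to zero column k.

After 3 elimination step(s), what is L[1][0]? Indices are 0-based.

L[1][0] = 2

[col 0] pivot 5
  R1 -= 2*R0 → (0, 5, 1, 1)  (L[1][0] := 2)
  R2 -= 2*R0 → (0, 2, 5, 6)  (L[2][0] := 2)
  R3 -= 5*R0 → (0, 6, 2, 0)  (L[3][0] := 5)
[col 1] pivot 5
  R2 -= 6*R1 → (0, 0, 6, 0)  (L[2][1] := 6)
  R3 -= 4*R1 → (0, 0, 5, 3)  (L[3][1] := 4)
[col 2] pivot 6
  R3 -= 2*R2 → (0, 0, 0, 3)  (L[3][2] := 2)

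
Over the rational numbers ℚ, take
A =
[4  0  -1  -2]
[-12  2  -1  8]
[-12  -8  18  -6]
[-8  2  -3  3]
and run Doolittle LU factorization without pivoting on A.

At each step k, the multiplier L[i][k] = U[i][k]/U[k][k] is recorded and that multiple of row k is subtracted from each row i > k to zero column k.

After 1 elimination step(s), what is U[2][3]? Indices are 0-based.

[col 0] pivot 4
  R1 -= -3*R0 → (0, 2, -4, 2)  (L[1][0] := -3)
  R2 -= -3*R0 → (0, -8, 15, -12)  (L[2][0] := -3)
  R3 -= -2*R0 → (0, 2, -5, -1)  (L[3][0] := -2)

U[2][3] = -12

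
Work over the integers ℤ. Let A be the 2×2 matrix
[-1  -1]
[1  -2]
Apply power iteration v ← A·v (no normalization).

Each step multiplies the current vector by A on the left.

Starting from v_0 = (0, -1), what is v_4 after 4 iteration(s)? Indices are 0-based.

v_0 = (0, -1).
v_1 = A·v_0 = (1, 2).
v_2 = A·v_1 = (-3, -3).
v_3 = A·v_2 = (6, 3).
v_4 = A·v_3 = (-9, 0).

v_4 = (-9, 0)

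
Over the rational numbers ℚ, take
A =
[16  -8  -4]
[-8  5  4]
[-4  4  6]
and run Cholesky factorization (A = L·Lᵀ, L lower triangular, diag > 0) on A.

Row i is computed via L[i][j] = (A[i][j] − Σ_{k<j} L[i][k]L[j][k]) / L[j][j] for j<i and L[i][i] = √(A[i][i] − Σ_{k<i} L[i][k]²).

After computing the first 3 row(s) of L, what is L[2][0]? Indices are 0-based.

Step 1: L[0][0] = √(16) = 4.
  L[1][0] = (-8) / L[0][0] = -2.
Step 2: L[1][1] = √(1) = 1.
  L[2][0] = (-4) / L[0][0] = -1.
  L[2][1] = (2) / L[1][1] = 2.
Step 3: L[2][2] = √(1) = 1.

L[2][0] = -1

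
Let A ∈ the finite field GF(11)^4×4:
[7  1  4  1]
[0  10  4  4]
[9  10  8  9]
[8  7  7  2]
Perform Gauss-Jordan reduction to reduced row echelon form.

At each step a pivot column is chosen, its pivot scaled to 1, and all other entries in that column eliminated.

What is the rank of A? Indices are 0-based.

[1] R0 /= 7  ⇒  (1, 8, 10, 8)
     R2 -= 9·R0  ⇒  (0, 4, 6, 3)
     R3 -= 8·R0  ⇒  (0, 9, 4, 4)
[2] R1 /= 10  ⇒  (0, 1, 7, 7)
     R0 -= 8·R1  ⇒  (1, 0, 9, 7)
     R2 -= 4·R1  ⇒  (0, 0, 0, 8)
     R3 -= 9·R1  ⇒  (0, 0, 7, 7)
[3] R2 <-> R3
[3] R2 /= 7  ⇒  (0, 0, 1, 1)
     R0 -= 9·R2  ⇒  (1, 0, 0, 9)
     R1 -= 7·R2  ⇒  (0, 1, 0, 0)
[4] R3 /= 8  ⇒  (0, 0, 0, 1)
     R0 -= 9·R3  ⇒  (1, 0, 0, 0)
     R2 -= 1·R3  ⇒  (0, 0, 1, 0)

rank = 4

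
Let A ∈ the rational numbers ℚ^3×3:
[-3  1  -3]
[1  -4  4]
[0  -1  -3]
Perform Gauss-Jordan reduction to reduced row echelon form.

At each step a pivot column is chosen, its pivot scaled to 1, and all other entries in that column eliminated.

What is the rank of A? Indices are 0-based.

pivot(0,0)=-3: scale R0 → (1, -1/3, 1)
  clear (1,0): R1 −= (1)R0 → (0, -11/3, 3)
pivot(1,1)=-11/3: scale R1 → (0, 1, -9/11)
  clear (0,1): R0 −= (-1/3)R1 → (1, 0, 8/11)
  clear (2,1): R2 −= (-1)R1 → (0, 0, -42/11)
pivot(2,2)=-42/11: scale R2 → (0, 0, 1)
  clear (0,2): R0 −= (8/11)R2 → (1, 0, 0)
  clear (1,2): R1 −= (-9/11)R2 → (0, 1, 0)

rank = 3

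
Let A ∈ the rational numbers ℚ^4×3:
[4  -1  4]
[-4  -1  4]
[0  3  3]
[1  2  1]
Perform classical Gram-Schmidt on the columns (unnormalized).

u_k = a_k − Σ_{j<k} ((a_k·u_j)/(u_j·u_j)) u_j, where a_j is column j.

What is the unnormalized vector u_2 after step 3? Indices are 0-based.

Step 1: u_0 = a_0 = (4, -4, 0, 1).
Step 2: u_1 = a_1 − (2/33)·u_0 = (-41/33, -25/33, 3, 64/33).
Step 3: u_2 = a_2 − (1/33)·u_0 − (97/491)·u_1 = (2025/491, 2097/491, 1182/491, 288/491).

u_2 = (2025/491, 2097/491, 1182/491, 288/491)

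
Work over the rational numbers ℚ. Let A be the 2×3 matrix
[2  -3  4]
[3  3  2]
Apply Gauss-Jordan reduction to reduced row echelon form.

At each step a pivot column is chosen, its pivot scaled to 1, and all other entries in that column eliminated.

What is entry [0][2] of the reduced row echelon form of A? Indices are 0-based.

M[0][2] = 6/5

pivot(0,0)=2: scale R0 → (1, -3/2, 2)
  clear (1,0): R1 −= (3)R0 → (0, 15/2, -4)
pivot(1,1)=15/2: scale R1 → (0, 1, -8/15)
  clear (0,1): R0 −= (-3/2)R1 → (1, 0, 6/5)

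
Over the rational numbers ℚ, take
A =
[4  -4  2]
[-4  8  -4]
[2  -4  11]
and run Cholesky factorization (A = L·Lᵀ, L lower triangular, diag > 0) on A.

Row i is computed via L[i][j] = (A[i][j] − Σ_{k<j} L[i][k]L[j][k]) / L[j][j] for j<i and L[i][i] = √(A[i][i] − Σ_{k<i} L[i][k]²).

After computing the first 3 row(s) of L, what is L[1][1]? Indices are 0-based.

L[1][1] = 2

Step 1: L[0][0] = √(4) = 2.
  L[1][0] = (-4) / L[0][0] = -2.
Step 2: L[1][1] = √(4) = 2.
  L[2][0] = (2) / L[0][0] = 1.
  L[2][1] = (-2) / L[1][1] = -1.
Step 3: L[2][2] = √(9) = 3.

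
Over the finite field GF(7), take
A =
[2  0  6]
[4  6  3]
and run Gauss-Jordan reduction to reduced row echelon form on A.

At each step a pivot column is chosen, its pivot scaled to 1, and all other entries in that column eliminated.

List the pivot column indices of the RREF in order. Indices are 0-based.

pivot columns: 0, 1

step 1: normalize row 0 (÷2) = (1, 0, 3)
  row 1: subtract 4×row0 = (0, 6, 5)
step 2: normalize row 1 (÷6) = (0, 1, 2)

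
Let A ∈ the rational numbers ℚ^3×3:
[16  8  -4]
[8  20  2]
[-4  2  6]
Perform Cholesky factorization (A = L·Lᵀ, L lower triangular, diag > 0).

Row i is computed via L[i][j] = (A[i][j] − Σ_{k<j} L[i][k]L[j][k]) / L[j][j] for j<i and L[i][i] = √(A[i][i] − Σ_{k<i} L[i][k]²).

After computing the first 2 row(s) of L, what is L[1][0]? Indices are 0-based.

Step 1: L[0][0] = √(16) = 4.
  L[1][0] = (8) / L[0][0] = 2.
Step 2: L[1][1] = √(16) = 4.

L[1][0] = 2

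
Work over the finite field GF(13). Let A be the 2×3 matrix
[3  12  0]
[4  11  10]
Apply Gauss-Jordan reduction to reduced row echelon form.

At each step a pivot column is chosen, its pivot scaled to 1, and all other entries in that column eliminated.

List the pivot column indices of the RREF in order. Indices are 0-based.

pivot(0,0)=3: scale R0 → (1, 4, 0)
  clear (1,0): R1 −= (4)R0 → (0, 8, 10)
pivot(1,1)=8: scale R1 → (0, 1, 11)
  clear (0,1): R0 −= (4)R1 → (1, 0, 8)

pivot columns: 0, 1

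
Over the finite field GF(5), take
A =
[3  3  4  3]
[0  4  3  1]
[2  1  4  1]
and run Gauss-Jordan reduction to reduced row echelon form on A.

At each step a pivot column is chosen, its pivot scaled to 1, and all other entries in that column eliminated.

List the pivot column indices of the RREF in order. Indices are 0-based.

pivot columns: 0, 1, 3

pivot(0,0)=3: scale R0 → (1, 1, 3, 1)
  clear (2,0): R2 −= (2)R0 → (0, 4, 3, 4)
pivot(1,1)=4: scale R1 → (0, 1, 2, 4)
  clear (0,1): R0 −= (1)R1 → (1, 0, 1, 2)
  clear (2,1): R2 −= (4)R1 → (0, 0, 0, 3)
col 2: no nonzero at/below row 2; advance.
pivot(2,3)=3: scale R2 → (0, 0, 0, 1)
  clear (0,3): R0 −= (2)R2 → (1, 0, 1, 0)
  clear (1,3): R1 −= (4)R2 → (0, 1, 2, 0)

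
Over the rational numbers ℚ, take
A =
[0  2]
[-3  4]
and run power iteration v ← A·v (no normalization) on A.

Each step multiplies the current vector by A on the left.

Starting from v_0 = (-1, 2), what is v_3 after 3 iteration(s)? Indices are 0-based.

v_0 = (-1, 2).
v_1 = A·v_0 = (4, 11).
v_2 = A·v_1 = (22, 32).
v_3 = A·v_2 = (64, 62).

v_3 = (64, 62)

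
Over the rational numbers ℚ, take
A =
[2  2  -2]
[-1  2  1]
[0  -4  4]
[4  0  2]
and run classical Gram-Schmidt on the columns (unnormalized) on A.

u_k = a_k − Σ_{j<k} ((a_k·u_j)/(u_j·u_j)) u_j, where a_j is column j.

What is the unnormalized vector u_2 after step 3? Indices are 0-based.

u_2 = (-112/125, 344/125, 116/125, 142/125)

Step 1: u_0 = a_0 = (2, -1, 0, 4).
Step 2: u_1 = a_1 − (2/21)·u_0 = (38/21, 44/21, -4, -8/21).
Step 3: u_2 = a_2 − (1/7)·u_0 − (-96/125)·u_1 = (-112/125, 344/125, 116/125, 142/125).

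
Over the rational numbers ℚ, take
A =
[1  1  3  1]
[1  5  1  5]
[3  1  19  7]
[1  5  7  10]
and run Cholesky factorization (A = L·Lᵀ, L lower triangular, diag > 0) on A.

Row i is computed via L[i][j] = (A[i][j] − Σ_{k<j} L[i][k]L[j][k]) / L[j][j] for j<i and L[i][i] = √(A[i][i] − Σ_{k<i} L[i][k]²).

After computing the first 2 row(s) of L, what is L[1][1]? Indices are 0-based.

Step 1: L[0][0] = √(1) = 1.
  L[1][0] = (1) / L[0][0] = 1.
Step 2: L[1][1] = √(4) = 2.

L[1][1] = 2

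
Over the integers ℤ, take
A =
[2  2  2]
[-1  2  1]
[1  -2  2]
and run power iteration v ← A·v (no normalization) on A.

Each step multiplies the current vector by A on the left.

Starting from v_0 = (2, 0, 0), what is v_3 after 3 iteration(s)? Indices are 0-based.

v_0 = (2, 0, 0).
v_1 = A·v_0 = (4, -2, 2).
v_2 = A·v_1 = (8, -6, 12).
v_3 = A·v_2 = (28, -8, 44).

v_3 = (28, -8, 44)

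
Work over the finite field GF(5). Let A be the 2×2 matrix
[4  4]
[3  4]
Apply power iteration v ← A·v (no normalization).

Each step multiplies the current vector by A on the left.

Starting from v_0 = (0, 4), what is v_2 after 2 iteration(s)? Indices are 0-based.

v_0 = (0, 4).
v_1 = A·v_0 = (1, 1).
v_2 = A·v_1 = (3, 2).

v_2 = (3, 2)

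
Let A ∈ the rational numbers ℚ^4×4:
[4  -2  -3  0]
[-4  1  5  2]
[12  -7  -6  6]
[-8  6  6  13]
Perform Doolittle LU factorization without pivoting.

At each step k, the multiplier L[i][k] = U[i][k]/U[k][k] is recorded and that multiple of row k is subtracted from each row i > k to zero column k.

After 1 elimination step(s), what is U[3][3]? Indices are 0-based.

U[3][3] = 13

[col 0] pivot 4
  R1 -= -1*R0 → (0, -1, 2, 2)  (L[1][0] := -1)
  R2 -= 3*R0 → (0, -1, 3, 6)  (L[2][0] := 3)
  R3 -= -2*R0 → (0, 2, 0, 13)  (L[3][0] := -2)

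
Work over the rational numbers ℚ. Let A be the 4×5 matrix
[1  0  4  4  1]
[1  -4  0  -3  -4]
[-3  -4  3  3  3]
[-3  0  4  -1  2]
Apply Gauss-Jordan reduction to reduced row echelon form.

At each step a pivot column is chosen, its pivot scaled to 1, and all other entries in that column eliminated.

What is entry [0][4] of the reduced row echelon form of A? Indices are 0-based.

M[0][4] = -137/143

step 1: normalize row 0 (÷1) = (1, 0, 4, 4, 1)
  row 1: subtract 1×row0 = (0, -4, -4, -7, -5)
  row 2: subtract -3×row0 = (0, -4, 15, 15, 6)
  row 3: subtract -3×row0 = (0, 0, 16, 11, 5)
step 2: normalize row 1 (÷-4) = (0, 1, 1, 7/4, 5/4)
  row 2: subtract -4×row1 = (0, 0, 19, 22, 11)
step 3: normalize row 2 (÷19) = (0, 0, 1, 22/19, 11/19)
  row 0: subtract 4×row2 = (1, 0, 0, -12/19, -25/19)
  row 1: subtract 1×row2 = (0, 1, 0, 45/76, 51/76)
  row 3: subtract 16×row2 = (0, 0, 0, -143/19, -81/19)
step 4: normalize row 3 (÷-143/19) = (0, 0, 0, 1, 81/143)
  row 0: subtract -12/19×row3 = (1, 0, 0, 0, -137/143)
  row 1: subtract 45/76×row3 = (0, 1, 0, 0, 48/143)
  row 2: subtract 22/19×row3 = (0, 0, 1, 0, -1/13)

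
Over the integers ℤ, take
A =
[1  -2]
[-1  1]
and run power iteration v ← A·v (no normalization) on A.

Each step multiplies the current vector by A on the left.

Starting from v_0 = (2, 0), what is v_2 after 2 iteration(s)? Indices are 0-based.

v_0 = (2, 0).
v_1 = A·v_0 = (2, -2).
v_2 = A·v_1 = (6, -4).

v_2 = (6, -4)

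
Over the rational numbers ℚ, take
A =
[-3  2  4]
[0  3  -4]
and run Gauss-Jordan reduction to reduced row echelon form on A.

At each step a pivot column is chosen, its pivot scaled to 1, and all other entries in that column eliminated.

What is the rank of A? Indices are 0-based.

pivot(0,0)=-3: scale R0 → (1, -2/3, -4/3)
pivot(1,1)=3: scale R1 → (0, 1, -4/3)
  clear (0,1): R0 −= (-2/3)R1 → (1, 0, -20/9)

rank = 2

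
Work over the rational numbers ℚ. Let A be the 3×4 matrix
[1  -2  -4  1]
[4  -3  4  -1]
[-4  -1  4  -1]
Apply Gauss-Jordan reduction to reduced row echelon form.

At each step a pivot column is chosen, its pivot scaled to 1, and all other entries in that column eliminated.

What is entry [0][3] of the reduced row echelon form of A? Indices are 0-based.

M[0][3] = 0

step 1: normalize row 0 (÷1) = (1, -2, -4, 1)
  row 1: subtract 4×row0 = (0, 5, 20, -5)
  row 2: subtract -4×row0 = (0, -9, -12, 3)
step 2: normalize row 1 (÷5) = (0, 1, 4, -1)
  row 0: subtract -2×row1 = (1, 0, 4, -1)
  row 2: subtract -9×row1 = (0, 0, 24, -6)
step 3: normalize row 2 (÷24) = (0, 0, 1, -1/4)
  row 0: subtract 4×row2 = (1, 0, 0, 0)
  row 1: subtract 4×row2 = (0, 1, 0, 0)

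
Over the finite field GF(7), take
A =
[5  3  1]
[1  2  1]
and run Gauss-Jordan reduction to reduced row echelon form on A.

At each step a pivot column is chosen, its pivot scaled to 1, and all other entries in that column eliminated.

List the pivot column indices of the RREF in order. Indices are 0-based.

pivot columns: 0, 2

[1] R0 /= 5  ⇒  (1, 2, 3)
     R1 -= 1·R0  ⇒  (0, 0, 5)
column 1 empty below row 1
[2] R1 /= 5  ⇒  (0, 0, 1)
     R0 -= 3·R1  ⇒  (1, 2, 0)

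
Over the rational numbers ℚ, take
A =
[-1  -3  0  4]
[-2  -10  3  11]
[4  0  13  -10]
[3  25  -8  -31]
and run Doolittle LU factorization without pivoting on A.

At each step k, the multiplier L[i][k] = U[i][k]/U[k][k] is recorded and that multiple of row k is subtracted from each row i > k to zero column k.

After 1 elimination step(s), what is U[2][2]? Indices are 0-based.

U[2][2] = 13

Step 1: pivot at (0,0) is -1.
  row1 ← row1 − (2)·row0  ⇒  L[1][0]=2, U row1=(0, -4, 3, 3)
  row2 ← row2 − (-4)·row0  ⇒  L[2][0]=-4, U row2=(0, -12, 13, 6)
  row3 ← row3 − (-3)·row0  ⇒  L[3][0]=-3, U row3=(0, 16, -8, -19)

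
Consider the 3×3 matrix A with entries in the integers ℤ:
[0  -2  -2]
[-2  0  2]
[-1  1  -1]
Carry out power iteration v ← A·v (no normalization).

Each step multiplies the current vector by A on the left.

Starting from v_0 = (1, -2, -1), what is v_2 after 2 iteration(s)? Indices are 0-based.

v_2 = (12, -16, -8)

v_0 = (1, -2, -1).
v_1 = A·v_0 = (6, -4, -2).
v_2 = A·v_1 = (12, -16, -8).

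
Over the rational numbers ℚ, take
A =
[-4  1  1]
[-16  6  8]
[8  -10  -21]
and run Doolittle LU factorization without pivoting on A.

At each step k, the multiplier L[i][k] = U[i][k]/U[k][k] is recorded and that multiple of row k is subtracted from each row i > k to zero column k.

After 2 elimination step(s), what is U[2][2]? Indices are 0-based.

k=0: U[0][0]=-4
  eliminate (1,0): mult=4, new row 1: (0, 2, 4); set L[1][0]=4
  eliminate (2,0): mult=-2, new row 2: (0, -8, -19); set L[2][0]=-2
k=1: U[1][1]=2
  eliminate (2,1): mult=-4, new row 2: (0, 0, -3); set L[2][1]=-4

U[2][2] = -3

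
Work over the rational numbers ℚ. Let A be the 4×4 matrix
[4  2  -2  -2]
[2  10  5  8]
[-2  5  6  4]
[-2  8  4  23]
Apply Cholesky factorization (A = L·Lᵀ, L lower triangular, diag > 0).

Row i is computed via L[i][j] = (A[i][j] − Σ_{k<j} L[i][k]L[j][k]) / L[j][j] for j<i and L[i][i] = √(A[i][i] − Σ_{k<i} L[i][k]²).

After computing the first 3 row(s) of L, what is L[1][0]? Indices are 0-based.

L[1][0] = 1

Step 1: L[0][0] = √(4) = 2.
  L[1][0] = (2) / L[0][0] = 1.
Step 2: L[1][1] = √(9) = 3.
  L[2][0] = (-2) / L[0][0] = -1.
  L[2][1] = (6) / L[1][1] = 2.
Step 3: L[2][2] = √(1) = 1.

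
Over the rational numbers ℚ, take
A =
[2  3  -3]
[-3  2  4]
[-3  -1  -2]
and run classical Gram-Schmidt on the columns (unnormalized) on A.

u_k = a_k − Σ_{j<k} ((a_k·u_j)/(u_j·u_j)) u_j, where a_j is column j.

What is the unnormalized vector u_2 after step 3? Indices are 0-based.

u_2 = (-729/299, 567/299, -81/23)

Step 1: u_0 = a_0 = (2, -3, -3).
Step 2: u_1 = a_1 − (3/22)·u_0 = (30/11, 53/22, -13/22).
Step 3: u_2 = a_2 − (-6/11)·u_0 − (58/299)·u_1 = (-729/299, 567/299, -81/23).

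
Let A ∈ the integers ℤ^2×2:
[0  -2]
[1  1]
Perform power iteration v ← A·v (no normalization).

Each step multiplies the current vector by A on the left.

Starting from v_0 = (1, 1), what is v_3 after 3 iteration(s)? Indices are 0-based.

v_3 = (0, -4)

v_0 = (1, 1).
v_1 = A·v_0 = (-2, 2).
v_2 = A·v_1 = (-4, 0).
v_3 = A·v_2 = (0, -4).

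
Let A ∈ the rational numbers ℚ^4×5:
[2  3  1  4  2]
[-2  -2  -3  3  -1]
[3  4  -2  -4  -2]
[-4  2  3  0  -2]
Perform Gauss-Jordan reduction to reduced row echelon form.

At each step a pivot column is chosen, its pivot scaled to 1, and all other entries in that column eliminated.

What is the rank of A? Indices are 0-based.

rank = 4

[1] R0 /= 2  ⇒  (1, 3/2, 1/2, 2, 1)
     R1 -= -2·R0  ⇒  (0, 1, -2, 7, 1)
     R2 -= 3·R0  ⇒  (0, -1/2, -7/2, -10, -5)
     R3 -= -4·R0  ⇒  (0, 8, 5, 8, 2)
[2] R1 /= 1  ⇒  (0, 1, -2, 7, 1)
     R0 -= 3/2·R1  ⇒  (1, 0, 7/2, -17/2, -1/2)
     R2 -= -1/2·R1  ⇒  (0, 0, -9/2, -13/2, -9/2)
     R3 -= 8·R1  ⇒  (0, 0, 21, -48, -6)
[3] R2 /= -9/2  ⇒  (0, 0, 1, 13/9, 1)
     R0 -= 7/2·R2  ⇒  (1, 0, 0, -122/9, -4)
     R1 -= -2·R2  ⇒  (0, 1, 0, 89/9, 3)
     R3 -= 21·R2  ⇒  (0, 0, 0, -235/3, -27)
[4] R3 /= -235/3  ⇒  (0, 0, 0, 1, 81/235)
     R0 -= -122/9·R3  ⇒  (1, 0, 0, 0, 158/235)
     R1 -= 89/9·R3  ⇒  (0, 1, 0, 0, -96/235)
     R2 -= 13/9·R3  ⇒  (0, 0, 1, 0, 118/235)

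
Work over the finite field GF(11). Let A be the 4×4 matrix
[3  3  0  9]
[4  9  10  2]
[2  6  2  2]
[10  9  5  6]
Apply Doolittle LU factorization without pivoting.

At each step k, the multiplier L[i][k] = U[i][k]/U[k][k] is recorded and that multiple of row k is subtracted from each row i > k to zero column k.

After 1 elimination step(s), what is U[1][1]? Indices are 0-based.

Step 1: pivot at (0,0) is 3.
  row1 ← row1 − (5)·row0  ⇒  L[1][0]=5, U row1=(0, 5, 10, 1)
  row2 ← row2 − (8)·row0  ⇒  L[2][0]=8, U row2=(0, 4, 2, 7)
  row3 ← row3 − (7)·row0  ⇒  L[3][0]=7, U row3=(0, 10, 5, 9)

U[1][1] = 5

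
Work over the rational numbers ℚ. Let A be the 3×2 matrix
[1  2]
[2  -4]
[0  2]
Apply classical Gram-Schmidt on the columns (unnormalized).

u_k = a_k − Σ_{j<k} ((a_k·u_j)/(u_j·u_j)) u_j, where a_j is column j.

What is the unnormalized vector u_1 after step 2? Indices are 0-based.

Step 1: u_0 = a_0 = (1, 2, 0).
Step 2: u_1 = a_1 − (-6/5)·u_0 = (16/5, -8/5, 2).

u_1 = (16/5, -8/5, 2)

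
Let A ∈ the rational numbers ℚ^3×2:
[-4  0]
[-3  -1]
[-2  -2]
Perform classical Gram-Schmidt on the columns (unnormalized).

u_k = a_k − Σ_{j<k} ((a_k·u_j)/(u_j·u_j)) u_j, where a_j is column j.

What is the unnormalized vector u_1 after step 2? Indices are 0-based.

Step 1: u_0 = a_0 = (-4, -3, -2).
Step 2: u_1 = a_1 − (7/29)·u_0 = (28/29, -8/29, -44/29).

u_1 = (28/29, -8/29, -44/29)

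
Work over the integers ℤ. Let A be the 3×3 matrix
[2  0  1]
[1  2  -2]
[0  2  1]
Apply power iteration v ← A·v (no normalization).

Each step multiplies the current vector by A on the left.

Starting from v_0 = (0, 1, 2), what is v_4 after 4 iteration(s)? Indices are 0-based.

v_0 = (0, 1, 2).
v_1 = A·v_0 = (2, -2, 4).
v_2 = A·v_1 = (8, -10, 0).
v_3 = A·v_2 = (16, -12, -20).
v_4 = A·v_3 = (12, 32, -44).

v_4 = (12, 32, -44)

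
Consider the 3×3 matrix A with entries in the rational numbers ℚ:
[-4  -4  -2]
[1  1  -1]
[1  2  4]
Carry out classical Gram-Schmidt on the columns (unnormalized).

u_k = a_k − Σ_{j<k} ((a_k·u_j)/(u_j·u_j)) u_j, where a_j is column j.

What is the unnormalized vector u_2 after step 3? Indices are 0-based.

u_2 = (-6/17, -24/17, 0)

Step 1: u_0 = a_0 = (-4, 1, 1).
Step 2: u_1 = a_1 − (19/18)·u_0 = (2/9, -1/18, 17/18).
Step 3: u_2 = a_2 − (11/18)·u_0 − (61/17)·u_1 = (-6/17, -24/17, 0).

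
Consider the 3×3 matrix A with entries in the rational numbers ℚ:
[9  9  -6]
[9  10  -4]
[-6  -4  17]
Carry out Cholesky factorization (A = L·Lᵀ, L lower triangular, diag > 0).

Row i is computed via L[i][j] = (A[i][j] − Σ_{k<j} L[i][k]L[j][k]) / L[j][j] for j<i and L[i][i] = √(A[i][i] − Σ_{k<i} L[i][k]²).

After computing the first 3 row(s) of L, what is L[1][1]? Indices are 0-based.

L[1][1] = 1

Step 1: L[0][0] = √(9) = 3.
  L[1][0] = (9) / L[0][0] = 3.
Step 2: L[1][1] = √(1) = 1.
  L[2][0] = (-6) / L[0][0] = -2.
  L[2][1] = (2) / L[1][1] = 2.
Step 3: L[2][2] = √(9) = 3.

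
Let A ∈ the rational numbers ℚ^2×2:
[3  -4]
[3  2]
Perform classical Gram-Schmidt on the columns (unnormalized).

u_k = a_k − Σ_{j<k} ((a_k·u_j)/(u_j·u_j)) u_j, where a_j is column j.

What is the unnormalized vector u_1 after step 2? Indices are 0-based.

Step 1: u_0 = a_0 = (3, 3).
Step 2: u_1 = a_1 − (-1/3)·u_0 = (-3, 3).

u_1 = (-3, 3)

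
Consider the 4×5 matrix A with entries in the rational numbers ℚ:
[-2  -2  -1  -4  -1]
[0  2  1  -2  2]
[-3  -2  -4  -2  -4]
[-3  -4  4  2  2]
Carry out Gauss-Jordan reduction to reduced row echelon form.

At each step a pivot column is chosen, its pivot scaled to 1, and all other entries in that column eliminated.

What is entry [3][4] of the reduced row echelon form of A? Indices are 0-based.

step 1: normalize row 0 (÷-2) = (1, 1, 1/2, 2, 1/2)
  row 2: subtract -3×row0 = (0, 1, -5/2, 4, -5/2)
  row 3: subtract -3×row0 = (0, -1, 11/2, 8, 7/2)
step 2: normalize row 1 (÷2) = (0, 1, 1/2, -1, 1)
  row 0: subtract 1×row1 = (1, 0, 0, 3, -1/2)
  row 2: subtract 1×row1 = (0, 0, -3, 5, -7/2)
  row 3: subtract -1×row1 = (0, 0, 6, 7, 9/2)
step 3: normalize row 2 (÷-3) = (0, 0, 1, -5/3, 7/6)
  row 1: subtract 1/2×row2 = (0, 1, 0, -1/6, 5/12)
  row 3: subtract 6×row2 = (0, 0, 0, 17, -5/2)
step 4: normalize row 3 (÷17) = (0, 0, 0, 1, -5/34)
  row 0: subtract 3×row3 = (1, 0, 0, 0, -1/17)
  row 1: subtract -1/6×row3 = (0, 1, 0, 0, 20/51)
  row 2: subtract -5/3×row3 = (0, 0, 1, 0, 47/51)

M[3][4] = -5/34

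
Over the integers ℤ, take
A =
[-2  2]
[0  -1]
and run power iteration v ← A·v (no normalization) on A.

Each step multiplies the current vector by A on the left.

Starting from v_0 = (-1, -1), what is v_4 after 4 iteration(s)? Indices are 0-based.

v_0 = (-1, -1).
v_1 = A·v_0 = (0, 1).
v_2 = A·v_1 = (2, -1).
v_3 = A·v_2 = (-6, 1).
v_4 = A·v_3 = (14, -1).

v_4 = (14, -1)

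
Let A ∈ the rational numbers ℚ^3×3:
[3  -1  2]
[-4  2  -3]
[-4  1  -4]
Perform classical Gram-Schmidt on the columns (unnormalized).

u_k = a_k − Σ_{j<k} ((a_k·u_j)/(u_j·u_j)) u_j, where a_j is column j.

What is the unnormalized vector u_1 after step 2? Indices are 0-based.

Step 1: u_0 = a_0 = (3, -4, -4).
Step 2: u_1 = a_1 − (-15/41)·u_0 = (4/41, 22/41, -19/41).

u_1 = (4/41, 22/41, -19/41)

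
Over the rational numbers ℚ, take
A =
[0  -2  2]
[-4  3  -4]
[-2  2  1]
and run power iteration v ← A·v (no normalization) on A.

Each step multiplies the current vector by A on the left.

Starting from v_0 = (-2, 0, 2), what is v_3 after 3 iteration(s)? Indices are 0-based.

v_3 = (76, -160, -106)

v_0 = (-2, 0, 2).
v_1 = A·v_0 = (4, 0, 6).
v_2 = A·v_1 = (12, -40, -2).
v_3 = A·v_2 = (76, -160, -106).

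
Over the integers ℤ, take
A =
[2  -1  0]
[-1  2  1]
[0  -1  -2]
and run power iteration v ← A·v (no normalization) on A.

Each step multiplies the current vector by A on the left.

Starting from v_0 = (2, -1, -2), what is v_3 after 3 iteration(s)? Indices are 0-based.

v_0 = (2, -1, -2).
v_1 = A·v_0 = (5, -6, 5).
v_2 = A·v_1 = (16, -12, -4).
v_3 = A·v_2 = (44, -44, 20).

v_3 = (44, -44, 20)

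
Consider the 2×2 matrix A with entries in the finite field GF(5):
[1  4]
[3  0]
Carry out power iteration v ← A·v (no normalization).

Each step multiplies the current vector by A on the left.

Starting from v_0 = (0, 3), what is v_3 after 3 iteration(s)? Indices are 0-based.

v_3 = (1, 1)

v_0 = (0, 3).
v_1 = A·v_0 = (2, 0).
v_2 = A·v_1 = (2, 1).
v_3 = A·v_2 = (1, 1).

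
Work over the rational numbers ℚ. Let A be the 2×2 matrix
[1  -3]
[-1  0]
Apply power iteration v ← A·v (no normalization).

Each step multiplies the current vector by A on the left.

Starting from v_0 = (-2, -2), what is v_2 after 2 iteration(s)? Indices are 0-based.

v_0 = (-2, -2).
v_1 = A·v_0 = (4, 2).
v_2 = A·v_1 = (-2, -4).

v_2 = (-2, -4)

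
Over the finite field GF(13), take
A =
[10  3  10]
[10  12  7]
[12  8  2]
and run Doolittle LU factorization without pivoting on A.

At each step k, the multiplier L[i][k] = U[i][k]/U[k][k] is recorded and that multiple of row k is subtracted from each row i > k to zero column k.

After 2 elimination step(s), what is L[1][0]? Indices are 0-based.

L[1][0] = 1

Step 1: pivot at (0,0) is 10.
  row1 ← row1 − (1)·row0  ⇒  L[1][0]=1, U row1=(0, 9, 10)
  row2 ← row2 − (9)·row0  ⇒  L[2][0]=9, U row2=(0, 7, 3)
Step 2: pivot at (1,1) is 9.
  row2 ← row2 − (8)·row1  ⇒  L[2][1]=8, U row2=(0, 0, 1)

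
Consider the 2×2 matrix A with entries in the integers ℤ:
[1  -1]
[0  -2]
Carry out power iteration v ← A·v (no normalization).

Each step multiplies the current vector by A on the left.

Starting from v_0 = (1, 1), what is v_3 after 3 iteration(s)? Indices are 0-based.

v_3 = (-2, -8)

v_0 = (1, 1).
v_1 = A·v_0 = (0, -2).
v_2 = A·v_1 = (2, 4).
v_3 = A·v_2 = (-2, -8).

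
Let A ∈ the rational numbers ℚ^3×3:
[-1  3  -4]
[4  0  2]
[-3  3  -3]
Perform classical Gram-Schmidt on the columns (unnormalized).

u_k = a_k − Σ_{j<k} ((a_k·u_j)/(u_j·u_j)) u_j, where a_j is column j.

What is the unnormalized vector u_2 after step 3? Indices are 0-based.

u_2 = (-8/9, 4/9, 8/9)

Step 1: u_0 = a_0 = (-1, 4, -3).
Step 2: u_1 = a_1 − (-6/13)·u_0 = (33/13, 24/13, 21/13).
Step 3: u_2 = a_2 − (21/26)·u_0 − (-49/54)·u_1 = (-8/9, 4/9, 8/9).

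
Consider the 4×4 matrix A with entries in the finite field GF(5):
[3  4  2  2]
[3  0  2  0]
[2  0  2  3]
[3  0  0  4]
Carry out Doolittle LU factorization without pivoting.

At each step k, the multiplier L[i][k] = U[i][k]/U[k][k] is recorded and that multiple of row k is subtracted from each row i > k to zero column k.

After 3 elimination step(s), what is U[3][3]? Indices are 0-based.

k=0: U[0][0]=3
  eliminate (1,0): mult=1, new row 1: (0, 1, 0, 3); set L[1][0]=1
  eliminate (2,0): mult=4, new row 2: (0, 4, 4, 0); set L[2][0]=4
  eliminate (3,0): mult=1, new row 3: (0, 1, 3, 2); set L[3][0]=1
k=1: U[1][1]=1
  eliminate (2,1): mult=4, new row 2: (0, 0, 4, 3); set L[2][1]=4
  eliminate (3,1): mult=1, new row 3: (0, 0, 3, 4); set L[3][1]=1
k=2: U[2][2]=4
  eliminate (3,2): mult=2, new row 3: (0, 0, 0, 3); set L[3][2]=2

U[3][3] = 3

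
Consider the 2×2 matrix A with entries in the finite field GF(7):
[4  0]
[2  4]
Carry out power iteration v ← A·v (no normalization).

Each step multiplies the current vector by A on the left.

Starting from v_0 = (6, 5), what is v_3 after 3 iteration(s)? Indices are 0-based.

v_3 = (6, 0)

v_0 = (6, 5).
v_1 = A·v_0 = (3, 4).
v_2 = A·v_1 = (5, 1).
v_3 = A·v_2 = (6, 0).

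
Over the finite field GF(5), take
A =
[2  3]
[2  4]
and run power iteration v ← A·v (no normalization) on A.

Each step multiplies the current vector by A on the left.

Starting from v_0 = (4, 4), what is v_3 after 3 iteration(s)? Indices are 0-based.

v_3 = (2, 3)

v_0 = (4, 4).
v_1 = A·v_0 = (0, 4).
v_2 = A·v_1 = (2, 1).
v_3 = A·v_2 = (2, 3).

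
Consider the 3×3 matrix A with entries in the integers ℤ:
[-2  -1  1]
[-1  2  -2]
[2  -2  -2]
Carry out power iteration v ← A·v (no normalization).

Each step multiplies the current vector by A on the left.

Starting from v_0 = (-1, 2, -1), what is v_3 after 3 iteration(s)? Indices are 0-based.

v_0 = (-1, 2, -1).
v_1 = A·v_0 = (-1, 7, -4).
v_2 = A·v_1 = (-9, 23, -8).
v_3 = A·v_2 = (-13, 71, -48).

v_3 = (-13, 71, -48)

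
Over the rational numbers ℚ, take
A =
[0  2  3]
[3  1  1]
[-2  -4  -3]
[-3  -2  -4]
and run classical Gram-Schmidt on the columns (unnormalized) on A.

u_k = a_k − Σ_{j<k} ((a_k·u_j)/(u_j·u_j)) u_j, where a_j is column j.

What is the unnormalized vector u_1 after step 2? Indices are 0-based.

Step 1: u_0 = a_0 = (0, 3, -2, -3).
Step 2: u_1 = a_1 − (17/22)·u_0 = (2, -29/22, -27/11, 7/22).

u_1 = (2, -29/22, -27/11, 7/22)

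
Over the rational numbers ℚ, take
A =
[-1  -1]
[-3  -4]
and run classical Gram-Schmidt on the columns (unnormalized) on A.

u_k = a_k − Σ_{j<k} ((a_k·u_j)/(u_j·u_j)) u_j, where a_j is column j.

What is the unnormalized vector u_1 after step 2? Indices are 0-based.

u_1 = (3/10, -1/10)

Step 1: u_0 = a_0 = (-1, -3).
Step 2: u_1 = a_1 − (13/10)·u_0 = (3/10, -1/10).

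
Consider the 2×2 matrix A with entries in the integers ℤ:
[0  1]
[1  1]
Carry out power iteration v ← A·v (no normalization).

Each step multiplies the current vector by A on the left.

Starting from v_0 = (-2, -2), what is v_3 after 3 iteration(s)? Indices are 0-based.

v_3 = (-6, -10)

v_0 = (-2, -2).
v_1 = A·v_0 = (-2, -4).
v_2 = A·v_1 = (-4, -6).
v_3 = A·v_2 = (-6, -10).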